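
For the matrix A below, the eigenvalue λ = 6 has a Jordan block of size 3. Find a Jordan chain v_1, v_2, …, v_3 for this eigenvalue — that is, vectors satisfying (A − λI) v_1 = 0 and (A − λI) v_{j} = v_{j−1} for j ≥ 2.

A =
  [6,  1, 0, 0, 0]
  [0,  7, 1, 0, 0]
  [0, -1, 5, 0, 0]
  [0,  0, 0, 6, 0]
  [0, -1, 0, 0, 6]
A Jordan chain for λ = 6 of length 3:
v_1 = (1, 0, 0, 0, -1)ᵀ
v_2 = (1, 1, -1, 0, -1)ᵀ
v_3 = (0, 1, 0, 0, 0)ᵀ

Let N = A − (6)·I. We want v_3 with N^3 v_3 = 0 but N^2 v_3 ≠ 0; then v_{j-1} := N · v_j for j = 3, …, 2.

Pick v_3 = (0, 1, 0, 0, 0)ᵀ.
Then v_2 = N · v_3 = (1, 1, -1, 0, -1)ᵀ.
Then v_1 = N · v_2 = (1, 0, 0, 0, -1)ᵀ.

Sanity check: (A − (6)·I) v_1 = (0, 0, 0, 0, 0)ᵀ = 0. ✓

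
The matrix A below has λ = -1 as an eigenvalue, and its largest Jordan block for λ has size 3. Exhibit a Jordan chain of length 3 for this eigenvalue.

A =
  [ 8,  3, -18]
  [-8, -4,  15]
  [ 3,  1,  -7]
A Jordan chain for λ = -1 of length 3:
v_1 = (3, -3, 1)ᵀ
v_2 = (9, -8, 3)ᵀ
v_3 = (1, 0, 0)ᵀ

Let N = A − (-1)·I. We want v_3 with N^3 v_3 = 0 but N^2 v_3 ≠ 0; then v_{j-1} := N · v_j for j = 3, …, 2.

Pick v_3 = (1, 0, 0)ᵀ.
Then v_2 = N · v_3 = (9, -8, 3)ᵀ.
Then v_1 = N · v_2 = (3, -3, 1)ᵀ.

Sanity check: (A − (-1)·I) v_1 = (0, 0, 0)ᵀ = 0. ✓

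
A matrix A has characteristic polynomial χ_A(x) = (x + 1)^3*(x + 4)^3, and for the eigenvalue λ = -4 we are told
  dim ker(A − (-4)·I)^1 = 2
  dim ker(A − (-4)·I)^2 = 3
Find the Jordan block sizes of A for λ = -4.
Block sizes for λ = -4: [2, 1]

From the dimensions of kernels of powers, the number of Jordan blocks of size at least j is d_j − d_{j−1} where d_j = dim ker(N^j) (with d_0 = 0). Computing the differences gives [2, 1].
The number of blocks of size exactly k is (#blocks of size ≥ k) − (#blocks of size ≥ k + 1), so the partition is: 1 block(s) of size 1, 1 block(s) of size 2.
In nonincreasing order the block sizes are [2, 1].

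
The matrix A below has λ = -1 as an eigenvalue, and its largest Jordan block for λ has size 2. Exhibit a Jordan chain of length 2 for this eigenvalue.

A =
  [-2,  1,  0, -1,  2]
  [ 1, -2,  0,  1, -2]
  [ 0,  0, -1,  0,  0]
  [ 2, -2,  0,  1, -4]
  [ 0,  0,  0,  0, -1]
A Jordan chain for λ = -1 of length 2:
v_1 = (-1, 1, 0, 2, 0)ᵀ
v_2 = (1, 0, 0, 0, 0)ᵀ

Let N = A − (-1)·I. We want v_2 with N^2 v_2 = 0 but N^1 v_2 ≠ 0; then v_{j-1} := N · v_j for j = 2, …, 2.

Pick v_2 = (1, 0, 0, 0, 0)ᵀ.
Then v_1 = N · v_2 = (-1, 1, 0, 2, 0)ᵀ.

Sanity check: (A − (-1)·I) v_1 = (0, 0, 0, 0, 0)ᵀ = 0. ✓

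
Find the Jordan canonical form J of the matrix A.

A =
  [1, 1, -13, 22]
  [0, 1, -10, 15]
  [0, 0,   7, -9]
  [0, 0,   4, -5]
J_2(1) ⊕ J_2(1)

The characteristic polynomial is
  det(x·I − A) = x^4 - 4*x^3 + 6*x^2 - 4*x + 1 = (x - 1)^4

Eigenvalues and multiplicities (the geometric multiplicity of λ is n − rank(A − λI), which equals the number of Jordan blocks for λ):
  λ = 1: algebraic multiplicity = 4, geometric multiplicity = 2

Determining the block sizes for each eigenvalue:
  λ = 1: with am = 4 and gm = 2, the partition is not yet determined (e.g. several partitions of 4 into 2 parts exist). Let N = A − (1)·I. Computing rank(N^1) = 2, rank(N^2) = 0; the number of blocks of size ≥ j is rank(N^{j−1}) − rank(N^j), giving [2, 2]. So we have 2 block(s) of size 2 → block sizes [2, 2]

Assembling the blocks gives a Jordan form
J =
  [1, 1, 0, 0]
  [0, 1, 0, 0]
  [0, 0, 1, 1]
  [0, 0, 0, 1]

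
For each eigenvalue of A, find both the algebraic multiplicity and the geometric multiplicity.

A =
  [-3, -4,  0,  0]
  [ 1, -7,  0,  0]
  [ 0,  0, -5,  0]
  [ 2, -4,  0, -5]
λ = -5: alg = 4, geom = 3

Step 1 — factor the characteristic polynomial to read off the algebraic multiplicities:
  χ_A(x) = (x + 5)^4

Step 2 — compute geometric multiplicities via the rank-nullity identity g(λ) = n − rank(A − λI):
  rank(A − (-5)·I) = 1, so dim ker(A − (-5)·I) = n − 1 = 3

Summary:
  λ = -5: algebraic multiplicity = 4, geometric multiplicity = 3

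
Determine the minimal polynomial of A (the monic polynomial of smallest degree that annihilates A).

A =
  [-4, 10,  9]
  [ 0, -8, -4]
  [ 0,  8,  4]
x^3 + 8*x^2 + 16*x

The characteristic polynomial is χ_A(x) = x*(x + 4)^2, so the eigenvalues are known. The minimal polynomial is
  m_A(x) = Π_λ (x − λ)^{k_λ}
where k_λ is the size of the *largest* Jordan block for λ (equivalently, the smallest k with (A − λI)^k v = 0 for every generalised eigenvector v of λ).

  λ = -4: largest Jordan block has size 2, contributing (x + 4)^2
  λ = 0: largest Jordan block has size 1, contributing (x − 0)

So m_A(x) = x*(x + 4)^2 = x^3 + 8*x^2 + 16*x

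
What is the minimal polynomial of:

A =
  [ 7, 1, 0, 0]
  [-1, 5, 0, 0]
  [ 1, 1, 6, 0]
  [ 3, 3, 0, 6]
x^2 - 12*x + 36

The characteristic polynomial is χ_A(x) = (x - 6)^4, so the eigenvalues are known. The minimal polynomial is
  m_A(x) = Π_λ (x − λ)^{k_λ}
where k_λ is the size of the *largest* Jordan block for λ (equivalently, the smallest k with (A − λI)^k v = 0 for every generalised eigenvector v of λ).

  λ = 6: largest Jordan block has size 2, contributing (x − 6)^2

So m_A(x) = (x - 6)^2 = x^2 - 12*x + 36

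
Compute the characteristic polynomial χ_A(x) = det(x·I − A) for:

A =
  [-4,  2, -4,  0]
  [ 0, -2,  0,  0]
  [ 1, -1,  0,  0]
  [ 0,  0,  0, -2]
x^4 + 8*x^3 + 24*x^2 + 32*x + 16

Expanding det(x·I − A) (e.g. by cofactor expansion or by noting that A is similar to its Jordan form J, which has the same characteristic polynomial as A) gives
  χ_A(x) = x^4 + 8*x^3 + 24*x^2 + 32*x + 16
which factors as (x + 2)^4. The eigenvalues (with algebraic multiplicities) are λ = -2 with multiplicity 4.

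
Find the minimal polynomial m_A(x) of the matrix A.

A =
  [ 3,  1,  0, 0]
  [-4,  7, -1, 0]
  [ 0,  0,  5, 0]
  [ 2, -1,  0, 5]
x^3 - 15*x^2 + 75*x - 125

The characteristic polynomial is χ_A(x) = (x - 5)^4, so the eigenvalues are known. The minimal polynomial is
  m_A(x) = Π_λ (x − λ)^{k_λ}
where k_λ is the size of the *largest* Jordan block for λ (equivalently, the smallest k with (A − λI)^k v = 0 for every generalised eigenvector v of λ).

  λ = 5: largest Jordan block has size 3, contributing (x − 5)^3

So m_A(x) = (x - 5)^3 = x^3 - 15*x^2 + 75*x - 125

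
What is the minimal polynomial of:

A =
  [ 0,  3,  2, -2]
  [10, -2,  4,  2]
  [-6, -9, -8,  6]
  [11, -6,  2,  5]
x^3 + 3*x^2 - 4

The characteristic polynomial is χ_A(x) = (x - 1)*(x + 2)^3, so the eigenvalues are known. The minimal polynomial is
  m_A(x) = Π_λ (x − λ)^{k_λ}
where k_λ is the size of the *largest* Jordan block for λ (equivalently, the smallest k with (A − λI)^k v = 0 for every generalised eigenvector v of λ).

  λ = -2: largest Jordan block has size 2, contributing (x + 2)^2
  λ = 1: largest Jordan block has size 1, contributing (x − 1)

So m_A(x) = (x - 1)*(x + 2)^2 = x^3 + 3*x^2 - 4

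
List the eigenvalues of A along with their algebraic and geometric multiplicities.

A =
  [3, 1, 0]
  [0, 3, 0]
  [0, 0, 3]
λ = 3: alg = 3, geom = 2

Step 1 — factor the characteristic polynomial to read off the algebraic multiplicities:
  χ_A(x) = (x - 3)^3

Step 2 — compute geometric multiplicities via the rank-nullity identity g(λ) = n − rank(A − λI):
  rank(A − (3)·I) = 1, so dim ker(A − (3)·I) = n − 1 = 2

Summary:
  λ = 3: algebraic multiplicity = 3, geometric multiplicity = 2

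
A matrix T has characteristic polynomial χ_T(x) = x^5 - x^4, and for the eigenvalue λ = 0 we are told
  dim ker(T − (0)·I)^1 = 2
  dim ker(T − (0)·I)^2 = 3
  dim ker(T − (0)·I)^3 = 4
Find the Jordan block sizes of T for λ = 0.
Block sizes for λ = 0: [3, 1]

From the dimensions of kernels of powers, the number of Jordan blocks of size at least j is d_j − d_{j−1} where d_j = dim ker(N^j) (with d_0 = 0). Computing the differences gives [2, 1, 1].
The number of blocks of size exactly k is (#blocks of size ≥ k) − (#blocks of size ≥ k + 1), so the partition is: 1 block(s) of size 1, 1 block(s) of size 3.
In nonincreasing order the block sizes are [3, 1].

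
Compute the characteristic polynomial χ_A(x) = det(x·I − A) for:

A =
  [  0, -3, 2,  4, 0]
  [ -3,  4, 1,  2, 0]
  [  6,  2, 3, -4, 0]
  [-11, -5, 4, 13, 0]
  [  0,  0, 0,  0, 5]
x^5 - 25*x^4 + 250*x^3 - 1250*x^2 + 3125*x - 3125

Expanding det(x·I − A) (e.g. by cofactor expansion or by noting that A is similar to its Jordan form J, which has the same characteristic polynomial as A) gives
  χ_A(x) = x^5 - 25*x^4 + 250*x^3 - 1250*x^2 + 3125*x - 3125
which factors as (x - 5)^5. The eigenvalues (with algebraic multiplicities) are λ = 5 with multiplicity 5.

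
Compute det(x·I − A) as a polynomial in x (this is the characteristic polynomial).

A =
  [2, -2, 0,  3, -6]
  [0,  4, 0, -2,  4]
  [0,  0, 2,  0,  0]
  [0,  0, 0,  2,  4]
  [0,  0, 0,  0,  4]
x^5 - 14*x^4 + 76*x^3 - 200*x^2 + 256*x - 128

Expanding det(x·I − A) (e.g. by cofactor expansion or by noting that A is similar to its Jordan form J, which has the same characteristic polynomial as A) gives
  χ_A(x) = x^5 - 14*x^4 + 76*x^3 - 200*x^2 + 256*x - 128
which factors as (x - 4)^2*(x - 2)^3. The eigenvalues (with algebraic multiplicities) are λ = 2 with multiplicity 3, λ = 4 with multiplicity 2.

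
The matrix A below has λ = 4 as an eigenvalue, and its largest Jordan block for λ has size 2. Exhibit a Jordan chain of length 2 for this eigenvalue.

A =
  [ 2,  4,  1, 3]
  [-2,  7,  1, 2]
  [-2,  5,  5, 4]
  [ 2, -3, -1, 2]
A Jordan chain for λ = 4 of length 2:
v_1 = (-2, -2, -2, 2)ᵀ
v_2 = (1, 0, 0, 0)ᵀ

Let N = A − (4)·I. We want v_2 with N^2 v_2 = 0 but N^1 v_2 ≠ 0; then v_{j-1} := N · v_j for j = 2, …, 2.

Pick v_2 = (1, 0, 0, 0)ᵀ.
Then v_1 = N · v_2 = (-2, -2, -2, 2)ᵀ.

Sanity check: (A − (4)·I) v_1 = (0, 0, 0, 0)ᵀ = 0. ✓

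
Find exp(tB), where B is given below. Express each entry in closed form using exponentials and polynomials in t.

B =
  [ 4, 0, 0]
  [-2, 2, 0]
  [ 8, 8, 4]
e^{tB} =
  [exp(4*t), 0, 0]
  [-exp(4*t) + exp(2*t), exp(2*t), 0]
  [4*exp(4*t) - 4*exp(2*t), 4*exp(4*t) - 4*exp(2*t), exp(4*t)]

Strategy: write B = P · J · P⁻¹ where J is a Jordan canonical form, so e^{tB} = P · e^{tJ} · P⁻¹, and e^{tJ} can be computed block-by-block.

B has Jordan form
J =
  [2, 0, 0]
  [0, 4, 0]
  [0, 0, 4]
(up to reordering of blocks).

Per-block formulas:
  For a 1×1 block at λ = 4: exp(t · [4]) = [e^(4t)].
  For a 1×1 block at λ = 2: exp(t · [2]) = [e^(2t)].

After assembling e^{tJ} and conjugating by P, we get:

e^{tB} =
  [exp(4*t), 0, 0]
  [-exp(4*t) + exp(2*t), exp(2*t), 0]
  [4*exp(4*t) - 4*exp(2*t), 4*exp(4*t) - 4*exp(2*t), exp(4*t)]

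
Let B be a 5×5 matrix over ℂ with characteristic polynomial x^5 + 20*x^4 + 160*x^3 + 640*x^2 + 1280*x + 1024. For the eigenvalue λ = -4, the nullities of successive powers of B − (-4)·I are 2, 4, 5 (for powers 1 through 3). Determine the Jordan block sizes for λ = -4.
Block sizes for λ = -4: [3, 2]

From the dimensions of kernels of powers, the number of Jordan blocks of size at least j is d_j − d_{j−1} where d_j = dim ker(N^j) (with d_0 = 0). Computing the differences gives [2, 2, 1].
The number of blocks of size exactly k is (#blocks of size ≥ k) − (#blocks of size ≥ k + 1), so the partition is: 1 block(s) of size 2, 1 block(s) of size 3.
In nonincreasing order the block sizes are [3, 2].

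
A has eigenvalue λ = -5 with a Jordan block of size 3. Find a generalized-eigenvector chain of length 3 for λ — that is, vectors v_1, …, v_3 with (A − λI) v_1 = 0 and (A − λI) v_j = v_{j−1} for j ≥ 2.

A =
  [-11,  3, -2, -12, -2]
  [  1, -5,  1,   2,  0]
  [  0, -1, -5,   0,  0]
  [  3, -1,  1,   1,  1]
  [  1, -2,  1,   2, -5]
A Jordan chain for λ = -5 of length 3:
v_1 = (1, 0, -1, 0, -2)ᵀ
v_2 = (-6, 1, 0, 3, 1)ᵀ
v_3 = (1, 0, 0, 0, 0)ᵀ

Let N = A − (-5)·I. We want v_3 with N^3 v_3 = 0 but N^2 v_3 ≠ 0; then v_{j-1} := N · v_j for j = 3, …, 2.

Pick v_3 = (1, 0, 0, 0, 0)ᵀ.
Then v_2 = N · v_3 = (-6, 1, 0, 3, 1)ᵀ.
Then v_1 = N · v_2 = (1, 0, -1, 0, -2)ᵀ.

Sanity check: (A − (-5)·I) v_1 = (0, 0, 0, 0, 0)ᵀ = 0. ✓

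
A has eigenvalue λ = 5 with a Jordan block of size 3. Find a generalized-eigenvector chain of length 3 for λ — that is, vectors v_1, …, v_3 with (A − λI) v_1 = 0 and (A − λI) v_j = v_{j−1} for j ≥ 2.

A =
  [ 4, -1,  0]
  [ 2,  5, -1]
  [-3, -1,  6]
A Jordan chain for λ = 5 of length 3:
v_1 = (-1, 1, -2)ᵀ
v_2 = (-1, 2, -3)ᵀ
v_3 = (1, 0, 0)ᵀ

Let N = A − (5)·I. We want v_3 with N^3 v_3 = 0 but N^2 v_3 ≠ 0; then v_{j-1} := N · v_j for j = 3, …, 2.

Pick v_3 = (1, 0, 0)ᵀ.
Then v_2 = N · v_3 = (-1, 2, -3)ᵀ.
Then v_1 = N · v_2 = (-1, 1, -2)ᵀ.

Sanity check: (A − (5)·I) v_1 = (0, 0, 0)ᵀ = 0. ✓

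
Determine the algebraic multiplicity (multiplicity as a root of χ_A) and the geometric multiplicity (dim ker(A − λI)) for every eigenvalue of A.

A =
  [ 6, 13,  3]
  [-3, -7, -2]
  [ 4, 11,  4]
λ = 1: alg = 3, geom = 1

Step 1 — factor the characteristic polynomial to read off the algebraic multiplicities:
  χ_A(x) = (x - 1)^3

Step 2 — compute geometric multiplicities via the rank-nullity identity g(λ) = n − rank(A − λI):
  rank(A − (1)·I) = 2, so dim ker(A − (1)·I) = n − 2 = 1

Summary:
  λ = 1: algebraic multiplicity = 3, geometric multiplicity = 1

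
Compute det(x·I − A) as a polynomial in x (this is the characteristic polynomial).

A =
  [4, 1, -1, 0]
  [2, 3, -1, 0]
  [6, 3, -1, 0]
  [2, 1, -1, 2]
x^4 - 8*x^3 + 24*x^2 - 32*x + 16

Expanding det(x·I − A) (e.g. by cofactor expansion or by noting that A is similar to its Jordan form J, which has the same characteristic polynomial as A) gives
  χ_A(x) = x^4 - 8*x^3 + 24*x^2 - 32*x + 16
which factors as (x - 2)^4. The eigenvalues (with algebraic multiplicities) are λ = 2 with multiplicity 4.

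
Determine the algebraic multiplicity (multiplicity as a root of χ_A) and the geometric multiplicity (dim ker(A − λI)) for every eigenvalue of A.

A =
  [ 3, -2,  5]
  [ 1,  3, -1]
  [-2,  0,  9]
λ = 5: alg = 3, geom = 1

Step 1 — factor the characteristic polynomial to read off the algebraic multiplicities:
  χ_A(x) = (x - 5)^3

Step 2 — compute geometric multiplicities via the rank-nullity identity g(λ) = n − rank(A − λI):
  rank(A − (5)·I) = 2, so dim ker(A − (5)·I) = n − 2 = 1

Summary:
  λ = 5: algebraic multiplicity = 3, geometric multiplicity = 1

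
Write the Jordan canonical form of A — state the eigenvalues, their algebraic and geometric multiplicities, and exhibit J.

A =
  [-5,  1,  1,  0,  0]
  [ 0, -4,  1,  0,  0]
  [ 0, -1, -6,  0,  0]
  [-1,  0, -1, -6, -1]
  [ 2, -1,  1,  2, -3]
J_2(-5) ⊕ J_1(-5) ⊕ J_1(-5) ⊕ J_1(-4)

The characteristic polynomial is
  det(x·I − A) = x^5 + 24*x^4 + 230*x^3 + 1100*x^2 + 2625*x + 2500 = (x + 4)*(x + 5)^4

Eigenvalues and multiplicities (the geometric multiplicity of λ is n − rank(A − λI), which equals the number of Jordan blocks for λ):
  λ = -5: algebraic multiplicity = 4, geometric multiplicity = 3
  λ = -4: algebraic multiplicity = 1, geometric multiplicity = 1

Determining the block sizes for each eigenvalue:
  λ = -5: 3 blocks summing to 4 forces exactly one block of size 2 and the rest size 1 → block sizes [2, 1, 1]
  λ = -4: one block (gm = 1), so the single block has size am = 1 → block sizes [1]

Assembling the blocks gives a Jordan form
J =
  [-5,  1,  0,  0,  0]
  [ 0, -5,  0,  0,  0]
  [ 0,  0, -5,  0,  0]
  [ 0,  0,  0, -5,  0]
  [ 0,  0,  0,  0, -4]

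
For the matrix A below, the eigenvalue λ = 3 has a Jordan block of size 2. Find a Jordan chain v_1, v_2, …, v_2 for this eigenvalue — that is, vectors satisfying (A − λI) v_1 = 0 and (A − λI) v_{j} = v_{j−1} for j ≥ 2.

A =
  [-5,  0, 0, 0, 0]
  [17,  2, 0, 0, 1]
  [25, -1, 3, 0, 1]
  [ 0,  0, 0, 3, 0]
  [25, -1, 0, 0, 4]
A Jordan chain for λ = 3 of length 2:
v_1 = (0, -1, -1, 0, -1)ᵀ
v_2 = (0, 1, 0, 0, 0)ᵀ

Let N = A − (3)·I. We want v_2 with N^2 v_2 = 0 but N^1 v_2 ≠ 0; then v_{j-1} := N · v_j for j = 2, …, 2.

Pick v_2 = (0, 1, 0, 0, 0)ᵀ.
Then v_1 = N · v_2 = (0, -1, -1, 0, -1)ᵀ.

Sanity check: (A − (3)·I) v_1 = (0, 0, 0, 0, 0)ᵀ = 0. ✓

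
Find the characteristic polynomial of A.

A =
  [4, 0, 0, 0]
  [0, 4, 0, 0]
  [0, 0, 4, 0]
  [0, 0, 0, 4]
x^4 - 16*x^3 + 96*x^2 - 256*x + 256

Expanding det(x·I − A) (e.g. by cofactor expansion or by noting that A is similar to its Jordan form J, which has the same characteristic polynomial as A) gives
  χ_A(x) = x^4 - 16*x^3 + 96*x^2 - 256*x + 256
which factors as (x - 4)^4. The eigenvalues (with algebraic multiplicities) are λ = 4 with multiplicity 4.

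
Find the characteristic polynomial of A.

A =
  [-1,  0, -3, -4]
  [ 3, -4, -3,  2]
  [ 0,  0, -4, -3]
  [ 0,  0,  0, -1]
x^4 + 10*x^3 + 33*x^2 + 40*x + 16

Expanding det(x·I − A) (e.g. by cofactor expansion or by noting that A is similar to its Jordan form J, which has the same characteristic polynomial as A) gives
  χ_A(x) = x^4 + 10*x^3 + 33*x^2 + 40*x + 16
which factors as (x + 1)^2*(x + 4)^2. The eigenvalues (with algebraic multiplicities) are λ = -4 with multiplicity 2, λ = -1 with multiplicity 2.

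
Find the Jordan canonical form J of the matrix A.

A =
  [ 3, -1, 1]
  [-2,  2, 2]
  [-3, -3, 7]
J_2(4) ⊕ J_1(4)

The characteristic polynomial is
  det(x·I − A) = x^3 - 12*x^2 + 48*x - 64 = (x - 4)^3

Eigenvalues and multiplicities (the geometric multiplicity of λ is n − rank(A − λI), which equals the number of Jordan blocks for λ):
  λ = 4: algebraic multiplicity = 3, geometric multiplicity = 2

Determining the block sizes for each eigenvalue:
  λ = 4: 2 blocks summing to 3 forces exactly one block of size 2 and the rest size 1 → block sizes [2, 1]

Assembling the blocks gives a Jordan form
J =
  [4, 1, 0]
  [0, 4, 0]
  [0, 0, 4]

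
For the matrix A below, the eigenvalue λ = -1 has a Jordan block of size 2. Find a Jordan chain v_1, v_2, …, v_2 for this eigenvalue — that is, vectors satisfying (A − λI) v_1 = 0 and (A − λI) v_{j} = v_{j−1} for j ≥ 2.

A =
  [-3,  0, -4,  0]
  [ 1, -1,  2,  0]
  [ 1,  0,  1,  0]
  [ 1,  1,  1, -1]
A Jordan chain for λ = -1 of length 2:
v_1 = (-2, 1, 1, 1)ᵀ
v_2 = (1, 0, 0, 0)ᵀ

Let N = A − (-1)·I. We want v_2 with N^2 v_2 = 0 but N^1 v_2 ≠ 0; then v_{j-1} := N · v_j for j = 2, …, 2.

Pick v_2 = (1, 0, 0, 0)ᵀ.
Then v_1 = N · v_2 = (-2, 1, 1, 1)ᵀ.

Sanity check: (A − (-1)·I) v_1 = (0, 0, 0, 0)ᵀ = 0. ✓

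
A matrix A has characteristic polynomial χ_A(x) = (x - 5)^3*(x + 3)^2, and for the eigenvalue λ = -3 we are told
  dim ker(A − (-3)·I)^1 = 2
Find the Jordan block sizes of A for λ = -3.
Block sizes for λ = -3: [1, 1]

From the dimensions of kernels of powers, the number of Jordan blocks of size at least j is d_j − d_{j−1} where d_j = dim ker(N^j) (with d_0 = 0). Computing the differences gives [2].
The number of blocks of size exactly k is (#blocks of size ≥ k) − (#blocks of size ≥ k + 1), so the partition is: 2 block(s) of size 1.
In nonincreasing order the block sizes are [1, 1].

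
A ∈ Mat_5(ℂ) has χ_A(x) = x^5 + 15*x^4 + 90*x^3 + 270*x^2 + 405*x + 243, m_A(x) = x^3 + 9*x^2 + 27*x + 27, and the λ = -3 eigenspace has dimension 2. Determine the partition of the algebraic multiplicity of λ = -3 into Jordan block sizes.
Block sizes for λ = -3: [3, 2]

Step 1 — from the characteristic polynomial, algebraic multiplicity of λ = -3 is 5. From dim ker(A − (-3)·I) = 2, there are exactly 2 Jordan blocks for λ = -3.
Step 2 — from the minimal polynomial, the factor (x + 3)^3 tells us the largest block for λ = -3 has size 3.
Step 3 — with total size 5, 2 blocks, and largest block 3, the block sizes (in nonincreasing order) are [3, 2].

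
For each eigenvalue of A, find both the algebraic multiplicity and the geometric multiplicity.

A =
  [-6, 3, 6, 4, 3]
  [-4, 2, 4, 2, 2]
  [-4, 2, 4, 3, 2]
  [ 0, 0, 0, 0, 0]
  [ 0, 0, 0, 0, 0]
λ = 0: alg = 5, geom = 3

Step 1 — factor the characteristic polynomial to read off the algebraic multiplicities:
  χ_A(x) = x^5

Step 2 — compute geometric multiplicities via the rank-nullity identity g(λ) = n − rank(A − λI):
  rank(A − (0)·I) = 2, so dim ker(A − (0)·I) = n − 2 = 3

Summary:
  λ = 0: algebraic multiplicity = 5, geometric multiplicity = 3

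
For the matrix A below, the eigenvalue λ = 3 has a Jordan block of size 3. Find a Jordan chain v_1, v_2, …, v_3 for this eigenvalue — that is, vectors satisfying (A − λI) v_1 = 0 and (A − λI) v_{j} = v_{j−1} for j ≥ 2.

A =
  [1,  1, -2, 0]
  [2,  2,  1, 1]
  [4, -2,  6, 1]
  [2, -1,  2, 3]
A Jordan chain for λ = 3 of length 3:
v_1 = (-2, 0, 2, 2)ᵀ
v_2 = (-2, 2, 4, 2)ᵀ
v_3 = (1, 0, 0, 0)ᵀ

Let N = A − (3)·I. We want v_3 with N^3 v_3 = 0 but N^2 v_3 ≠ 0; then v_{j-1} := N · v_j for j = 3, …, 2.

Pick v_3 = (1, 0, 0, 0)ᵀ.
Then v_2 = N · v_3 = (-2, 2, 4, 2)ᵀ.
Then v_1 = N · v_2 = (-2, 0, 2, 2)ᵀ.

Sanity check: (A − (3)·I) v_1 = (0, 0, 0, 0)ᵀ = 0. ✓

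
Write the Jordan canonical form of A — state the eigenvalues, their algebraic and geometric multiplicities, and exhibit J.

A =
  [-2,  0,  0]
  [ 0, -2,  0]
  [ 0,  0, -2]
J_1(-2) ⊕ J_1(-2) ⊕ J_1(-2)

The characteristic polynomial is
  det(x·I − A) = x^3 + 6*x^2 + 12*x + 8 = (x + 2)^3

Eigenvalues and multiplicities (the geometric multiplicity of λ is n − rank(A − λI), which equals the number of Jordan blocks for λ):
  λ = -2: algebraic multiplicity = 3, geometric multiplicity = 3

Determining the block sizes for each eigenvalue:
  λ = -2: gm = am = 3, so every block has size 1 → block sizes [1, 1, 1]

Assembling the blocks gives a Jordan form
J =
  [-2,  0,  0]
  [ 0, -2,  0]
  [ 0,  0, -2]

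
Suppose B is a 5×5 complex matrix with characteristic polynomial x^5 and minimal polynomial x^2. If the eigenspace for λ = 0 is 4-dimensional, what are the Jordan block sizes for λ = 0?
Block sizes for λ = 0: [2, 1, 1, 1]

Step 1 — from the characteristic polynomial, algebraic multiplicity of λ = 0 is 5. From dim ker(B − (0)·I) = 4, there are exactly 4 Jordan blocks for λ = 0.
Step 2 — from the minimal polynomial, the factor (x − 0)^2 tells us the largest block for λ = 0 has size 2.
Step 3 — with total size 5, 4 blocks, and largest block 2, the block sizes (in nonincreasing order) are [2, 1, 1, 1].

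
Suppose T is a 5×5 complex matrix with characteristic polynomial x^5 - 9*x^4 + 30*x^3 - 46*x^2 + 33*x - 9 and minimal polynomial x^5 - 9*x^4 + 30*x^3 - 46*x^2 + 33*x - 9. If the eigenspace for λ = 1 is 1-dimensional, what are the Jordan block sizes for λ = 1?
Block sizes for λ = 1: [3]

Step 1 — from the characteristic polynomial, algebraic multiplicity of λ = 1 is 3. From dim ker(T − (1)·I) = 1, there are exactly 1 Jordan blocks for λ = 1.
Step 2 — from the minimal polynomial, the factor (x − 1)^3 tells us the largest block for λ = 1 has size 3.
Step 3 — with total size 3, 1 blocks, and largest block 3, the block sizes (in nonincreasing order) are [3].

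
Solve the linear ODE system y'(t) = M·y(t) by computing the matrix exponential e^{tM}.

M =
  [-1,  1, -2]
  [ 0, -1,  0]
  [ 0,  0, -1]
e^{tM} =
  [exp(-t), t*exp(-t), -2*t*exp(-t)]
  [0, exp(-t), 0]
  [0, 0, exp(-t)]

Strategy: write M = P · J · P⁻¹ where J is a Jordan canonical form, so e^{tM} = P · e^{tJ} · P⁻¹, and e^{tJ} can be computed block-by-block.

M has Jordan form
J =
  [-1,  1,  0]
  [ 0, -1,  0]
  [ 0,  0, -1]
(up to reordering of blocks).

Per-block formulas:
  For a 1×1 block at λ = -1: exp(t · [-1]) = [e^(-1t)].
  For a 2×2 Jordan block J_2(-1): exp(t · J_2(-1)) = e^(-1t)·(I + t·N), where N is the 2×2 nilpotent shift.

After assembling e^{tJ} and conjugating by P, we get:

e^{tM} =
  [exp(-t), t*exp(-t), -2*t*exp(-t)]
  [0, exp(-t), 0]
  [0, 0, exp(-t)]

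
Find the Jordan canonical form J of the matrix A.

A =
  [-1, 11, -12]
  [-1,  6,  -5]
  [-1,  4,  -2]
J_3(1)

The characteristic polynomial is
  det(x·I − A) = x^3 - 3*x^2 + 3*x - 1 = (x - 1)^3

Eigenvalues and multiplicities (the geometric multiplicity of λ is n − rank(A − λI), which equals the number of Jordan blocks for λ):
  λ = 1: algebraic multiplicity = 3, geometric multiplicity = 1

Determining the block sizes for each eigenvalue:
  λ = 1: one block (gm = 1), so the single block has size am = 3 → block sizes [3]

Assembling the blocks gives a Jordan form
J =
  [1, 1, 0]
  [0, 1, 1]
  [0, 0, 1]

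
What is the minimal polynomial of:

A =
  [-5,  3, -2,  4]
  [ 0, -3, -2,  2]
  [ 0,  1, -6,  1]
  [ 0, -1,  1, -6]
x^2 + 10*x + 25

The characteristic polynomial is χ_A(x) = (x + 5)^4, so the eigenvalues are known. The minimal polynomial is
  m_A(x) = Π_λ (x − λ)^{k_λ}
where k_λ is the size of the *largest* Jordan block for λ (equivalently, the smallest k with (A − λI)^k v = 0 for every generalised eigenvector v of λ).

  λ = -5: largest Jordan block has size 2, contributing (x + 5)^2

So m_A(x) = (x + 5)^2 = x^2 + 10*x + 25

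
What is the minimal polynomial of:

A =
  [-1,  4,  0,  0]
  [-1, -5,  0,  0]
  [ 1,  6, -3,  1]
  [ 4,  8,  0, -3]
x^2 + 6*x + 9

The characteristic polynomial is χ_A(x) = (x + 3)^4, so the eigenvalues are known. The minimal polynomial is
  m_A(x) = Π_λ (x − λ)^{k_λ}
where k_λ is the size of the *largest* Jordan block for λ (equivalently, the smallest k with (A − λI)^k v = 0 for every generalised eigenvector v of λ).

  λ = -3: largest Jordan block has size 2, contributing (x + 3)^2

So m_A(x) = (x + 3)^2 = x^2 + 6*x + 9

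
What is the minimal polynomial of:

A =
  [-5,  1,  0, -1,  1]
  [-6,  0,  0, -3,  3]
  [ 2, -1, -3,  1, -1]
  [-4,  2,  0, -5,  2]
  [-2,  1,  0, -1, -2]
x^2 + 6*x + 9

The characteristic polynomial is χ_A(x) = (x + 3)^5, so the eigenvalues are known. The minimal polynomial is
  m_A(x) = Π_λ (x − λ)^{k_λ}
where k_λ is the size of the *largest* Jordan block for λ (equivalently, the smallest k with (A − λI)^k v = 0 for every generalised eigenvector v of λ).

  λ = -3: largest Jordan block has size 2, contributing (x + 3)^2

So m_A(x) = (x + 3)^2 = x^2 + 6*x + 9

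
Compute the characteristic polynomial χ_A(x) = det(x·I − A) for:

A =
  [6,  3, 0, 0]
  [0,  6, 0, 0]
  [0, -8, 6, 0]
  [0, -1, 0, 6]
x^4 - 24*x^3 + 216*x^2 - 864*x + 1296

Expanding det(x·I − A) (e.g. by cofactor expansion or by noting that A is similar to its Jordan form J, which has the same characteristic polynomial as A) gives
  χ_A(x) = x^4 - 24*x^3 + 216*x^2 - 864*x + 1296
which factors as (x - 6)^4. The eigenvalues (with algebraic multiplicities) are λ = 6 with multiplicity 4.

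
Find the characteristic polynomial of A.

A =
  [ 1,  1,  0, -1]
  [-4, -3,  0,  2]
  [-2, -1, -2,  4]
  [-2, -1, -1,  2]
x^4 + 2*x^3 + x^2

Expanding det(x·I − A) (e.g. by cofactor expansion or by noting that A is similar to its Jordan form J, which has the same characteristic polynomial as A) gives
  χ_A(x) = x^4 + 2*x^3 + x^2
which factors as x^2*(x + 1)^2. The eigenvalues (with algebraic multiplicities) are λ = -1 with multiplicity 2, λ = 0 with multiplicity 2.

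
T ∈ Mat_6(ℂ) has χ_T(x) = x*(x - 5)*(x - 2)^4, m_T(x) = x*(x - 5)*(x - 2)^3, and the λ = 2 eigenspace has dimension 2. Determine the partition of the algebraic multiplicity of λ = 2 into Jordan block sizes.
Block sizes for λ = 2: [3, 1]

Step 1 — from the characteristic polynomial, algebraic multiplicity of λ = 2 is 4. From dim ker(T − (2)·I) = 2, there are exactly 2 Jordan blocks for λ = 2.
Step 2 — from the minimal polynomial, the factor (x − 2)^3 tells us the largest block for λ = 2 has size 3.
Step 3 — with total size 4, 2 blocks, and largest block 3, the block sizes (in nonincreasing order) are [3, 1].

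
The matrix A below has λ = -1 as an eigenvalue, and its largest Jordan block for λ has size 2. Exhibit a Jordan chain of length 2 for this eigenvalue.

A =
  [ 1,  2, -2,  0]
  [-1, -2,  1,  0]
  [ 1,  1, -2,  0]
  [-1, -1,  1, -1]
A Jordan chain for λ = -1 of length 2:
v_1 = (2, -1, 1, -1)ᵀ
v_2 = (1, 0, 0, 0)ᵀ

Let N = A − (-1)·I. We want v_2 with N^2 v_2 = 0 but N^1 v_2 ≠ 0; then v_{j-1} := N · v_j for j = 2, …, 2.

Pick v_2 = (1, 0, 0, 0)ᵀ.
Then v_1 = N · v_2 = (2, -1, 1, -1)ᵀ.

Sanity check: (A − (-1)·I) v_1 = (0, 0, 0, 0)ᵀ = 0. ✓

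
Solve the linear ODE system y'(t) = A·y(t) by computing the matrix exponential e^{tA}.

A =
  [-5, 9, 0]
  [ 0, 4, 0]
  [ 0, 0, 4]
e^{tA} =
  [exp(-5*t), exp(4*t) - exp(-5*t), 0]
  [0, exp(4*t), 0]
  [0, 0, exp(4*t)]

Strategy: write A = P · J · P⁻¹ where J is a Jordan canonical form, so e^{tA} = P · e^{tJ} · P⁻¹, and e^{tJ} can be computed block-by-block.

A has Jordan form
J =
  [-5, 0, 0]
  [ 0, 4, 0]
  [ 0, 0, 4]
(up to reordering of blocks).

Per-block formulas:
  For a 1×1 block at λ = 4: exp(t · [4]) = [e^(4t)].
  For a 1×1 block at λ = -5: exp(t · [-5]) = [e^(-5t)].

After assembling e^{tJ} and conjugating by P, we get:

e^{tA} =
  [exp(-5*t), exp(4*t) - exp(-5*t), 0]
  [0, exp(4*t), 0]
  [0, 0, exp(4*t)]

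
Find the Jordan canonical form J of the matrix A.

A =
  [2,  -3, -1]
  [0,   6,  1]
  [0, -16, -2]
J_3(2)

The characteristic polynomial is
  det(x·I − A) = x^3 - 6*x^2 + 12*x - 8 = (x - 2)^3

Eigenvalues and multiplicities (the geometric multiplicity of λ is n − rank(A − λI), which equals the number of Jordan blocks for λ):
  λ = 2: algebraic multiplicity = 3, geometric multiplicity = 1

Determining the block sizes for each eigenvalue:
  λ = 2: one block (gm = 1), so the single block has size am = 3 → block sizes [3]

Assembling the blocks gives a Jordan form
J =
  [2, 1, 0]
  [0, 2, 1]
  [0, 0, 2]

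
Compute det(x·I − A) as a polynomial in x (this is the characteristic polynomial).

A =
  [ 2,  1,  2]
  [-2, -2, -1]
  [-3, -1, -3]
x^3 + 3*x^2 + 3*x + 1

Expanding det(x·I − A) (e.g. by cofactor expansion or by noting that A is similar to its Jordan form J, which has the same characteristic polynomial as A) gives
  χ_A(x) = x^3 + 3*x^2 + 3*x + 1
which factors as (x + 1)^3. The eigenvalues (with algebraic multiplicities) are λ = -1 with multiplicity 3.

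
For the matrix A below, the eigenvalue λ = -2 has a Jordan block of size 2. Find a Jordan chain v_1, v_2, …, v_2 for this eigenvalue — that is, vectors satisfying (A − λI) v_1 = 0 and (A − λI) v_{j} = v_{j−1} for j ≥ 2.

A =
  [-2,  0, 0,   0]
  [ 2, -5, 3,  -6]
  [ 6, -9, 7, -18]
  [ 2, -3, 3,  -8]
A Jordan chain for λ = -2 of length 2:
v_1 = (0, 2, 6, 2)ᵀ
v_2 = (1, 0, 0, 0)ᵀ

Let N = A − (-2)·I. We want v_2 with N^2 v_2 = 0 but N^1 v_2 ≠ 0; then v_{j-1} := N · v_j for j = 2, …, 2.

Pick v_2 = (1, 0, 0, 0)ᵀ.
Then v_1 = N · v_2 = (0, 2, 6, 2)ᵀ.

Sanity check: (A − (-2)·I) v_1 = (0, 0, 0, 0)ᵀ = 0. ✓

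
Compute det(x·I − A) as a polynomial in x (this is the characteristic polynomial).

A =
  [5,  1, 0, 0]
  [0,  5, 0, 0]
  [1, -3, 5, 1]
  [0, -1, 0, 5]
x^4 - 20*x^3 + 150*x^2 - 500*x + 625

Expanding det(x·I − A) (e.g. by cofactor expansion or by noting that A is similar to its Jordan form J, which has the same characteristic polynomial as A) gives
  χ_A(x) = x^4 - 20*x^3 + 150*x^2 - 500*x + 625
which factors as (x - 5)^4. The eigenvalues (with algebraic multiplicities) are λ = 5 with multiplicity 4.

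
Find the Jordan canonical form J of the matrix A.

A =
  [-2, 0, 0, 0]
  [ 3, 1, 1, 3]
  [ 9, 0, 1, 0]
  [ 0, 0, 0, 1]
J_1(-2) ⊕ J_2(1) ⊕ J_1(1)

The characteristic polynomial is
  det(x·I − A) = x^4 - x^3 - 3*x^2 + 5*x - 2 = (x - 1)^3*(x + 2)

Eigenvalues and multiplicities (the geometric multiplicity of λ is n − rank(A − λI), which equals the number of Jordan blocks for λ):
  λ = -2: algebraic multiplicity = 1, geometric multiplicity = 1
  λ = 1: algebraic multiplicity = 3, geometric multiplicity = 2

Determining the block sizes for each eigenvalue:
  λ = -2: one block (gm = 1), so the single block has size am = 1 → block sizes [1]
  λ = 1: 2 blocks summing to 3 forces exactly one block of size 2 and the rest size 1 → block sizes [2, 1]

Assembling the blocks gives a Jordan form
J =
  [-2, 0, 0, 0]
  [ 0, 1, 1, 0]
  [ 0, 0, 1, 0]
  [ 0, 0, 0, 1]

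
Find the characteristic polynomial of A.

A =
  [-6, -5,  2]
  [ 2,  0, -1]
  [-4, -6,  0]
x^3 + 6*x^2 + 12*x + 8

Expanding det(x·I − A) (e.g. by cofactor expansion or by noting that A is similar to its Jordan form J, which has the same characteristic polynomial as A) gives
  χ_A(x) = x^3 + 6*x^2 + 12*x + 8
which factors as (x + 2)^3. The eigenvalues (with algebraic multiplicities) are λ = -2 with multiplicity 3.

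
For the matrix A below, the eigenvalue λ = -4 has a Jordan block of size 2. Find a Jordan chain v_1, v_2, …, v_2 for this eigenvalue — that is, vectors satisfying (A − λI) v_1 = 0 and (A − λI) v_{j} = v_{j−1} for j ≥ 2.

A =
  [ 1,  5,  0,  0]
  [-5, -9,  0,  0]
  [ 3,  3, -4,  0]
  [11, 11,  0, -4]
A Jordan chain for λ = -4 of length 2:
v_1 = (5, -5, 3, 11)ᵀ
v_2 = (1, 0, 0, 0)ᵀ

Let N = A − (-4)·I. We want v_2 with N^2 v_2 = 0 but N^1 v_2 ≠ 0; then v_{j-1} := N · v_j for j = 2, …, 2.

Pick v_2 = (1, 0, 0, 0)ᵀ.
Then v_1 = N · v_2 = (5, -5, 3, 11)ᵀ.

Sanity check: (A − (-4)·I) v_1 = (0, 0, 0, 0)ᵀ = 0. ✓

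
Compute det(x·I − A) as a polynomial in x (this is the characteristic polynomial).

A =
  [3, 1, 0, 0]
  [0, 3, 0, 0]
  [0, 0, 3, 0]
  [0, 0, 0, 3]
x^4 - 12*x^3 + 54*x^2 - 108*x + 81

Expanding det(x·I − A) (e.g. by cofactor expansion or by noting that A is similar to its Jordan form J, which has the same characteristic polynomial as A) gives
  χ_A(x) = x^4 - 12*x^3 + 54*x^2 - 108*x + 81
which factors as (x - 3)^4. The eigenvalues (with algebraic multiplicities) are λ = 3 with multiplicity 4.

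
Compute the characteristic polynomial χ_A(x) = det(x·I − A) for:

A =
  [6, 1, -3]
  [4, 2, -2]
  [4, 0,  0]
x^3 - 8*x^2 + 20*x - 16

Expanding det(x·I − A) (e.g. by cofactor expansion or by noting that A is similar to its Jordan form J, which has the same characteristic polynomial as A) gives
  χ_A(x) = x^3 - 8*x^2 + 20*x - 16
which factors as (x - 4)*(x - 2)^2. The eigenvalues (with algebraic multiplicities) are λ = 2 with multiplicity 2, λ = 4 with multiplicity 1.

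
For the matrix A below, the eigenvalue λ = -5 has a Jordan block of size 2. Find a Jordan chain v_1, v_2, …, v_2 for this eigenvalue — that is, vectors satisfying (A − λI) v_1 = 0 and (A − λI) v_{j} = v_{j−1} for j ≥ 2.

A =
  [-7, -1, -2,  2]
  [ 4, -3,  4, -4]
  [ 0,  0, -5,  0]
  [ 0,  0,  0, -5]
A Jordan chain for λ = -5 of length 2:
v_1 = (-2, 4, 0, 0)ᵀ
v_2 = (1, 0, 0, 0)ᵀ

Let N = A − (-5)·I. We want v_2 with N^2 v_2 = 0 but N^1 v_2 ≠ 0; then v_{j-1} := N · v_j for j = 2, …, 2.

Pick v_2 = (1, 0, 0, 0)ᵀ.
Then v_1 = N · v_2 = (-2, 4, 0, 0)ᵀ.

Sanity check: (A − (-5)·I) v_1 = (0, 0, 0, 0)ᵀ = 0. ✓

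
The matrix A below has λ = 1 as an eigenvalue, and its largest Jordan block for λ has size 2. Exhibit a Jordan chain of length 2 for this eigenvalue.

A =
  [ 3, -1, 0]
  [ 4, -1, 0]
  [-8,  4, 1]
A Jordan chain for λ = 1 of length 2:
v_1 = (2, 4, -8)ᵀ
v_2 = (1, 0, 0)ᵀ

Let N = A − (1)·I. We want v_2 with N^2 v_2 = 0 but N^1 v_2 ≠ 0; then v_{j-1} := N · v_j for j = 2, …, 2.

Pick v_2 = (1, 0, 0)ᵀ.
Then v_1 = N · v_2 = (2, 4, -8)ᵀ.

Sanity check: (A − (1)·I) v_1 = (0, 0, 0)ᵀ = 0. ✓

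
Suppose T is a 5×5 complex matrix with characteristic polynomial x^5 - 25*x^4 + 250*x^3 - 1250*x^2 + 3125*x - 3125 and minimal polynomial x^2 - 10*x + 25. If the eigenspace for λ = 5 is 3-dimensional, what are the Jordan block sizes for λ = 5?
Block sizes for λ = 5: [2, 2, 1]

Step 1 — from the characteristic polynomial, algebraic multiplicity of λ = 5 is 5. From dim ker(T − (5)·I) = 3, there are exactly 3 Jordan blocks for λ = 5.
Step 2 — from the minimal polynomial, the factor (x − 5)^2 tells us the largest block for λ = 5 has size 2.
Step 3 — with total size 5, 3 blocks, and largest block 2, the block sizes (in nonincreasing order) are [2, 2, 1].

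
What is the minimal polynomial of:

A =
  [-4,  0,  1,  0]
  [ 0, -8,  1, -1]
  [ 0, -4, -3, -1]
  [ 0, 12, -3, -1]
x^3 + 12*x^2 + 48*x + 64

The characteristic polynomial is χ_A(x) = (x + 4)^4, so the eigenvalues are known. The minimal polynomial is
  m_A(x) = Π_λ (x − λ)^{k_λ}
where k_λ is the size of the *largest* Jordan block for λ (equivalently, the smallest k with (A − λI)^k v = 0 for every generalised eigenvector v of λ).

  λ = -4: largest Jordan block has size 3, contributing (x + 4)^3

So m_A(x) = (x + 4)^3 = x^3 + 12*x^2 + 48*x + 64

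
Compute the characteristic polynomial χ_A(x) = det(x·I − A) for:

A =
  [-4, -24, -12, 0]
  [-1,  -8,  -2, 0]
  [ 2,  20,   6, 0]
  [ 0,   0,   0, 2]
x^4 + 4*x^3 - 12*x^2 - 32*x + 64

Expanding det(x·I − A) (e.g. by cofactor expansion or by noting that A is similar to its Jordan form J, which has the same characteristic polynomial as A) gives
  χ_A(x) = x^4 + 4*x^3 - 12*x^2 - 32*x + 64
which factors as (x - 2)^2*(x + 4)^2. The eigenvalues (with algebraic multiplicities) are λ = -4 with multiplicity 2, λ = 2 with multiplicity 2.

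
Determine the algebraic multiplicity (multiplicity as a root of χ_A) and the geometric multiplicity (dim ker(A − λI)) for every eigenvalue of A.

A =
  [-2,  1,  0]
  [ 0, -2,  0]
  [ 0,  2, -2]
λ = -2: alg = 3, geom = 2

Step 1 — factor the characteristic polynomial to read off the algebraic multiplicities:
  χ_A(x) = (x + 2)^3

Step 2 — compute geometric multiplicities via the rank-nullity identity g(λ) = n − rank(A − λI):
  rank(A − (-2)·I) = 1, so dim ker(A − (-2)·I) = n − 1 = 2

Summary:
  λ = -2: algebraic multiplicity = 3, geometric multiplicity = 2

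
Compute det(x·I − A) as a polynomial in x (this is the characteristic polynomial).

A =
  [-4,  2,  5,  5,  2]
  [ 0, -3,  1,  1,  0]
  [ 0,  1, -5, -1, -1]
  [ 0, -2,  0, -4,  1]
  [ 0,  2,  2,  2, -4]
x^5 + 20*x^4 + 160*x^3 + 640*x^2 + 1280*x + 1024

Expanding det(x·I − A) (e.g. by cofactor expansion or by noting that A is similar to its Jordan form J, which has the same characteristic polynomial as A) gives
  χ_A(x) = x^5 + 20*x^4 + 160*x^3 + 640*x^2 + 1280*x + 1024
which factors as (x + 4)^5. The eigenvalues (with algebraic multiplicities) are λ = -4 with multiplicity 5.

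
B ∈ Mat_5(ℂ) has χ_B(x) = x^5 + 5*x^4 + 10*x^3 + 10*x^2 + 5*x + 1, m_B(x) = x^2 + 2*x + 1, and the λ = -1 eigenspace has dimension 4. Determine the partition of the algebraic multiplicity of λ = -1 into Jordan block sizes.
Block sizes for λ = -1: [2, 1, 1, 1]

Step 1 — from the characteristic polynomial, algebraic multiplicity of λ = -1 is 5. From dim ker(B − (-1)·I) = 4, there are exactly 4 Jordan blocks for λ = -1.
Step 2 — from the minimal polynomial, the factor (x + 1)^2 tells us the largest block for λ = -1 has size 2.
Step 3 — with total size 5, 4 blocks, and largest block 2, the block sizes (in nonincreasing order) are [2, 1, 1, 1].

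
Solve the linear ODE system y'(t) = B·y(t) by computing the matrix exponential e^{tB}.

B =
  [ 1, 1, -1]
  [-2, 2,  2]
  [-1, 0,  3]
e^{tB} =
  [-t*exp(2*t) + exp(2*t), -t^2*exp(2*t)/2 + t*exp(2*t), t^2*exp(2*t) - t*exp(2*t)]
  [-2*t*exp(2*t), -t^2*exp(2*t) + exp(2*t), 2*t^2*exp(2*t) + 2*t*exp(2*t)]
  [-t*exp(2*t), -t^2*exp(2*t)/2, t^2*exp(2*t) + t*exp(2*t) + exp(2*t)]

Strategy: write B = P · J · P⁻¹ where J is a Jordan canonical form, so e^{tB} = P · e^{tJ} · P⁻¹, and e^{tJ} can be computed block-by-block.

B has Jordan form
J =
  [2, 1, 0]
  [0, 2, 1]
  [0, 0, 2]
(up to reordering of blocks).

Per-block formulas:
  For a 3×3 Jordan block J_3(2): exp(t · J_3(2)) = e^(2t)·(I + t·N + (t^2/2)·N^2), where N is the 3×3 nilpotent shift.

After assembling e^{tJ} and conjugating by P, we get:

e^{tB} =
  [-t*exp(2*t) + exp(2*t), -t^2*exp(2*t)/2 + t*exp(2*t), t^2*exp(2*t) - t*exp(2*t)]
  [-2*t*exp(2*t), -t^2*exp(2*t) + exp(2*t), 2*t^2*exp(2*t) + 2*t*exp(2*t)]
  [-t*exp(2*t), -t^2*exp(2*t)/2, t^2*exp(2*t) + t*exp(2*t) + exp(2*t)]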